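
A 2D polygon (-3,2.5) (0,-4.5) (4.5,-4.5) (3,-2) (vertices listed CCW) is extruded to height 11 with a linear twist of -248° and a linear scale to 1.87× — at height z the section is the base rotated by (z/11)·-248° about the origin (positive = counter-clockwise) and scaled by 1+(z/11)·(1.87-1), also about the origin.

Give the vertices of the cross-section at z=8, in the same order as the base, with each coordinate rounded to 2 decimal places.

Cross-section at z=8: (4.87,-4.11) (0.05,7.35) (-7.30,7.39) (-4.88,3.30)

t = z/height = 8/11 = 0.727273
s = 1 + (scale-1)·z/height = 1 + (1.87-1)·8/11 = 1.632727
θ = twist·z/height = -248°·8/11 = -180.3636° = -3.147939 rad
cos θ = -0.999980, sin θ = 0.006347 (intermediates below are computed at full precision and shown rounded to 5 d.p.)
v1: (-3,2.5) → rotate → (2.98407,-2.51899) → ×s → (4.87218,-4.11282) → (4.87,-4.11)
v2: (0,-4.5) → rotate → (0.02856,4.49991) → ×s → (0.04663,7.34712) → (0.05,7.35)
v3: (4.5,-4.5) → rotate → (-4.47135,4.52847) → ×s → (-7.30049,7.39376) → (-7.30,7.39)
v4: (3,-2) → rotate → (-2.98725,2.01900) → ×s → (-4.87736,3.29648) → (-4.88,3.30)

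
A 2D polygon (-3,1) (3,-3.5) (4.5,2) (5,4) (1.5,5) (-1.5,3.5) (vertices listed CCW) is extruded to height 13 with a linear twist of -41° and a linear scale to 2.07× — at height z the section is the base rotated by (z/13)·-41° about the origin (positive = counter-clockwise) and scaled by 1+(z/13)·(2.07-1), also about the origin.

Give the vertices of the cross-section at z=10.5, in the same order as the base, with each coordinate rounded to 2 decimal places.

t = z/height = 10.5/13 = 0.807692
s = 1 + (scale-1)·z/height = 1 + (2.07-1)·10.5/13 = 1.864231
θ = twist·z/height = -41°·10.5/13 = -33.1154° = -0.577972 rad
cos θ = 0.837572, sin θ = -0.546327 (intermediates below are computed at full precision and shown rounded to 5 d.p.)
v1: (-3,1) → rotate → (-1.96639,2.47655) → ×s → (-3.66580,4.61687) → (-3.67,4.62)
v2: (3,-3.5) → rotate → (0.60057,-4.57048) → ×s → (1.11960,-8.52043) → (1.12,-8.52)
v3: (4.5,2) → rotate → (4.86173,-0.78333) → ×s → (9.06338,-1.46030) → (9.06,-1.46)
v4: (5,4) → rotate → (6.37317,0.61865) → ×s → (11.88106,1.15331) → (11.88,1.15)
v5: (1.5,5) → rotate → (3.98799,3.36837) → ×s → (7.43454,6.27942) → (7.43,6.28)
v6: (-1.5,3.5) → rotate → (0.65579,3.75099) → ×s → (1.22254,6.99272) → (1.22,6.99)

Cross-section at z=10.5: (-3.67,4.62) (1.12,-8.52) (9.06,-1.46) (11.88,1.15) (7.43,6.28) (1.22,6.99)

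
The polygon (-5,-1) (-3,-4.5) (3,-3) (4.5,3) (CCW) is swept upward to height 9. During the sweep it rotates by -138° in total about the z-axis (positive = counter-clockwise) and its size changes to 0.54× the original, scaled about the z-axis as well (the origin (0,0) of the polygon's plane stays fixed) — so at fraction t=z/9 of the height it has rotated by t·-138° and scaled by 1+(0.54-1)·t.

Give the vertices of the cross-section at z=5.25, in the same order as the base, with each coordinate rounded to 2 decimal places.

Cross-section at z=5.25: (-1.33,3.49) (-3.61,1.62) (-1.80,-2.53) (2.71,-2.89)

t = z/height = 5.25/9 = 0.583333
s = 1 + (scale-1)·z/height = 1 + (0.54-1)·5.25/9 = 0.731667
θ = twist·z/height = -138°·5.25/9 = -80.5000° = -1.404990 rad
cos θ = 0.165048, sin θ = -0.986286 (intermediates below are computed at full precision and shown rounded to 5 d.p.)
v1: (-5,-1) → rotate → (-1.81152,4.76638) → ×s → (-1.32543,3.48740) → (-1.33,3.49)
v2: (-3,-4.5) → rotate → (-4.93343,2.21614) → ×s → (-3.60962,1.62148) → (-3.61,1.62)
v3: (3,-3) → rotate → (-2.46371,-3.45400) → ×s → (-1.80262,-2.52718) → (-1.80,-2.53)
v4: (4.5,3) → rotate → (3.70157,-3.94314) → ×s → (2.70832,-2.88507) → (2.71,-2.89)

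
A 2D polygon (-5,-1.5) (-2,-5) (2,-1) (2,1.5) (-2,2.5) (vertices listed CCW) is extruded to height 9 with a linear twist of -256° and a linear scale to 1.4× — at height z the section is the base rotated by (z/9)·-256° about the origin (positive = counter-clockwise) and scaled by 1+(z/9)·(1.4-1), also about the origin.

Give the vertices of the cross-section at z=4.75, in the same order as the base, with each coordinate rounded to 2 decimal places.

Cross-section at z=4.75: (3.01,5.56) (-2.56,6.00) (-2.57,-0.85) (-0.43,-3.00) (3.85,-0.44)

t = z/height = 4.75/9 = 0.527778
s = 1 + (scale-1)·z/height = 1 + (1.4-1)·4.75/9 = 1.211111
θ = twist·z/height = -256°·4.75/9 = -135.1111° = -2.358134 rad
cos θ = -0.708477, sin θ = -0.705734 (intermediates below are computed at full precision and shown rounded to 5 d.p.)
v1: (-5,-1.5) → rotate → (2.48378,4.59139) → ×s → (3.00814,5.56068) → (3.01,5.56)
v2: (-2,-5) → rotate → (-2.11172,4.95385) → ×s → (-2.55752,5.99967) → (-2.56,6.00)
v3: (2,-1) → rotate → (-2.12269,-0.70299) → ×s → (-2.57081,-0.85140) → (-2.57,-0.85)
v4: (2,1.5) → rotate → (-0.35835,-2.47418) → ×s → (-0.43400,-2.99651) → (-0.43,-3.00)
v5: (-2,2.5) → rotate → (3.18129,-0.35972) → ×s → (3.85289,-0.43566) → (3.85,-0.44)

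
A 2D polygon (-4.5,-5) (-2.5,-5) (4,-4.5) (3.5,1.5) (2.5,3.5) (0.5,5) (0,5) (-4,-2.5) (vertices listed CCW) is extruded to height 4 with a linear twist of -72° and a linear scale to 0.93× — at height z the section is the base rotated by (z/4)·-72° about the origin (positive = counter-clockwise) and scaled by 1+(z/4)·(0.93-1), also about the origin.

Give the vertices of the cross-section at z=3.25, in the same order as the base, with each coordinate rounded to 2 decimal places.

Cross-section at z=3.25: (-6.24,1.15) (-5.25,-0.45) (-1.65,-5.43) (2.93,-2.08) (4.05,-0.29) (4.27,2.06) (4.02,2.46) (-3.98,1.98)

t = z/height = 3.25/4 = 0.8125
s = 1 + (scale-1)·z/height = 1 + (0.93-1)·3.25/4 = 0.943125
θ = twist·z/height = -72°·3.25/4 = -58.5000° = -1.021018 rad
cos θ = 0.522499, sin θ = -0.852640 (intermediates below are computed at full precision and shown rounded to 5 d.p.)
v1: (-4.5,-5) → rotate → (-6.61444,1.22439) → ×s → (-6.23825,1.15475) → (-6.24,1.15)
v2: (-2.5,-5) → rotate → (-5.56945,-0.48089) → ×s → (-5.25268,-0.45354) → (-5.25,-0.45)
v3: (4,-4.5) → rotate → (-1.74689,-5.76180) → ×s → (-1.64753,-5.43410) → (-1.65,-5.43)
v4: (3.5,1.5) → rotate → (3.10771,-2.20049) → ×s → (2.93095,-2.07534) → (2.93,-2.08)
v5: (2.5,3.5) → rotate → (4.29049,-0.30286) → ×s → (4.04647,-0.28563) → (4.05,-0.29)
v6: (0.5,5) → rotate → (4.52445,2.18617) → ×s → (4.26712,2.06183) → (4.27,2.06)
v7: (0,5) → rotate → (4.26320,2.61249) → ×s → (4.02073,2.46391) → (4.02,2.46)
v8: (-4,-2.5) → rotate → (-4.22159,2.10431) → ×s → (-3.98149,1.98463) → (-3.98,1.98)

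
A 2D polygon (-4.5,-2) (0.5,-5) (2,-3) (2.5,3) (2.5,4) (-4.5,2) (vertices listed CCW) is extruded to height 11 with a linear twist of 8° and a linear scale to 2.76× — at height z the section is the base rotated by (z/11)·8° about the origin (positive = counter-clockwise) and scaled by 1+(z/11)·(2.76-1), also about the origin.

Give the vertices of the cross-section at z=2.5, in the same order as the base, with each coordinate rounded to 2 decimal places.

Cross-section at z=2.5: (-6.21,-3.00) (0.92,-6.97) (2.93,-4.11) (3.36,4.31) (3.32,5.71) (-6.39,2.60)

t = z/height = 2.5/11 = 0.227273
s = 1 + (scale-1)·z/height = 1 + (2.76-1)·2.5/11 = 1.400000
θ = twist·z/height = 8°·2.5/11 = 1.8182° = 0.031733 rad
cos θ = 0.999497, sin θ = 0.031728 (intermediates below are computed at full precision and shown rounded to 5 d.p.)
v1: (-4.5,-2) → rotate → (-4.43428,-2.14177) → ×s → (-6.20799,-2.99848) → (-6.21,-3.00)
v2: (0.5,-5) → rotate → (0.65839,-4.98162) → ×s → (0.92174,-6.97427) → (0.92,-6.97)
v3: (2,-3) → rotate → (2.09418,-2.93503) → ×s → (2.93185,-4.10905) → (2.93,-4.11)
v4: (2.5,3) → rotate → (2.40356,3.07781) → ×s → (3.36498,4.30893) → (3.36,4.31)
v5: (2.5,4) → rotate → (2.37183,4.07731) → ×s → (3.32056,5.70823) → (3.32,5.71)
v6: (-4.5,2) → rotate → (-4.56119,1.85622) → ×s → (-6.38567,2.59870) → (-6.39,2.60)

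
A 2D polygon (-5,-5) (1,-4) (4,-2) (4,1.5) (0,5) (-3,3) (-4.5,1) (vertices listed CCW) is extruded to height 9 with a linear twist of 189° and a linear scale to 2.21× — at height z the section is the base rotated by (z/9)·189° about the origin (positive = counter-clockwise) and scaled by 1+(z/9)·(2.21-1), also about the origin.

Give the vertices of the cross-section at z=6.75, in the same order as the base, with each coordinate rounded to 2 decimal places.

Cross-section at z=6.75: (13.39,1.59) (3.23,7.17) (-3.63,7.72) (-7.76,2.48) (-5.90,-7.49) (0.95,-8.04) (5.56,-6.81)

t = z/height = 6.75/9 = 0.75
s = 1 + (scale-1)·z/height = 1 + (2.21-1)·6.75/9 = 1.907500
θ = twist·z/height = 189°·6.75/9 = 141.7500° = 2.474004 rad
cos θ = -0.785317, sin θ = 0.619094 (intermediates below are computed at full precision and shown rounded to 5 d.p.)
v1: (-5,-5) → rotate → (7.02205,0.83111) → ×s → (13.39457,1.58535) → (13.39,1.59)
v2: (1,-4) → rotate → (1.69106,3.76036) → ×s → (3.22569,7.17289) → (3.23,7.17)
v3: (4,-2) → rotate → (-1.90308,4.04701) → ×s → (-3.63012,7.71967) → (-3.63,7.72)
v4: (4,1.5) → rotate → (-4.06991,1.29840) → ×s → (-7.76335,2.47670) → (-7.76,2.48)
v5: (0,5) → rotate → (-3.09547,-3.92658) → ×s → (-5.90461,-7.48996) → (-5.90,-7.49)
v6: (-3,3) → rotate → (0.49867,-4.21323) → ×s → (0.95121,-8.03674) → (0.95,-8.04)
v7: (-4.5,1) → rotate → (2.91483,-3.57124) → ×s → (5.56004,-6.81214) → (5.56,-6.81)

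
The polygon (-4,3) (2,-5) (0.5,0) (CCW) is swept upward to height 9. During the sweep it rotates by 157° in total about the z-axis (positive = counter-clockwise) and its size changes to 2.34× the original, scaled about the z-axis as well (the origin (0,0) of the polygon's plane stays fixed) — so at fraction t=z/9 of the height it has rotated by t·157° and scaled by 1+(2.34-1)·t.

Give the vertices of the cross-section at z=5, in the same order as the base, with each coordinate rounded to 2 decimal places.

t = z/height = 5/9 = 0.555556
s = 1 + (scale-1)·z/height = 1 + (2.34-1)·5/9 = 1.744444
θ = twist·z/height = 157°·5/9 = 87.2222° = 1.522315 rad
cos θ = 0.048462, sin θ = 0.998825 (intermediates below are computed at full precision and shown rounded to 5 d.p.)
v1: (-4,3) → rotate → (-3.19032,-3.84991) → ×s → (-5.56534,-6.71596) → (-5.57,-6.72)
v2: (2,-5) → rotate → (5.09105,1.75534) → ×s → (8.88105,3.06209) → (8.88,3.06)
v3: (0.5,0) → rotate → (0.02423,0.49941) → ×s → (0.04227,0.87120) → (0.04,0.87)

Cross-section at z=5: (-5.57,-6.72) (8.88,3.06) (0.04,0.87)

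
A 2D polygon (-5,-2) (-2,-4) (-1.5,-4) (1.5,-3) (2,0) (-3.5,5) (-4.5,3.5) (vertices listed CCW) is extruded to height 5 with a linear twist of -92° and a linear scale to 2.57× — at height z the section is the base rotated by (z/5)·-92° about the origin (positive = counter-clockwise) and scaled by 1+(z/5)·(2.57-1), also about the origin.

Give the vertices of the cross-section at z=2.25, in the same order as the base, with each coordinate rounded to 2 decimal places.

Cross-section at z=2.25: (-8.66,3.08) (-7.07,-2.86) (-6.43,-3.43) (-1.47,-5.53) (2.56,-2.26) (1.16,10.35) (-1.81,9.56)

t = z/height = 2.25/5 = 0.45
s = 1 + (scale-1)·z/height = 1 + (2.57-1)·2.25/5 = 1.706500
θ = twist·z/height = -92°·2.25/5 = -41.4000° = -0.722566 rad
cos θ = 0.750111, sin θ = -0.661312 (intermediates below are computed at full precision and shown rounded to 5 d.p.)
v1: (-5,-2) → rotate → (-5.07318,1.80634) → ×s → (-8.65738,3.08251) → (-8.66,3.08)
v2: (-2,-4) → rotate → (-4.14547,-1.67782) → ×s → (-7.07424,-2.86320) → (-7.07,-2.86)
v3: (-1.5,-4) → rotate → (-3.77041,-2.00848) → ×s → (-6.43421,-3.42747) → (-6.43,-3.43)
v4: (1.5,-3) → rotate → (-0.85877,-3.24230) → ×s → (-1.46549,-5.53299) → (-1.47,-5.53)
v5: (2,0) → rotate → (1.50022,-1.32262) → ×s → (2.56013,-2.25706) → (2.56,-2.26)
v6: (-3.5,5) → rotate → (0.68117,6.06515) → ×s → (1.16242,10.35017) → (1.16,10.35)
v7: (-4.5,3.5) → rotate → (-1.06091,5.60129) → ×s → (-1.81044,9.55861) → (-1.81,9.56)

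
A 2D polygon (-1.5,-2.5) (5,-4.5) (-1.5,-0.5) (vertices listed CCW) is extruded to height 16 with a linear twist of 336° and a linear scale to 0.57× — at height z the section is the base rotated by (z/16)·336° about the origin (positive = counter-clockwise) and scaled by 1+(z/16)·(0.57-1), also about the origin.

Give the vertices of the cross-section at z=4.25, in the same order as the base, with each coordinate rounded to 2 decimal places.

t = z/height = 4.25/16 = 0.265625
s = 1 + (scale-1)·z/height = 1 + (0.57-1)·4.25/16 = 0.885781
θ = twist·z/height = 336°·4.25/16 = 89.2500° = 1.557706 rad
cos θ = 0.013090, sin θ = 0.999914 (intermediates below are computed at full precision and shown rounded to 5 d.p.)
v1: (-1.5,-2.5) → rotate → (2.48015,-1.53260) → ×s → (2.19687,-1.35754) → (2.20,-1.36)
v2: (5,-4.5) → rotate → (4.56506,4.94067) → ×s → (4.04365,4.37635) → (4.04,4.38)
v3: (-1.5,-0.5) → rotate → (0.48032,-1.50642) → ×s → (0.42546,-1.33436) → (0.43,-1.33)

Cross-section at z=4.25: (2.20,-1.36) (4.04,4.38) (0.43,-1.33)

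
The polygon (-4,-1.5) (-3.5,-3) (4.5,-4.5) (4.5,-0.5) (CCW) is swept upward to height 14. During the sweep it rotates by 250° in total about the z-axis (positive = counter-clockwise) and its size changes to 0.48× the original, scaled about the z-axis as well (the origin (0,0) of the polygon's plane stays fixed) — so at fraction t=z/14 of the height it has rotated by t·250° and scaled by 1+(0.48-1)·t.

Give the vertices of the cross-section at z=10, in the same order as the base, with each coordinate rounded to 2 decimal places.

t = z/height = 10/14 = 0.714286
s = 1 + (scale-1)·z/height = 1 + (0.48-1)·10/14 = 0.628571
θ = twist·z/height = 250°·10/14 = 178.5714° = 3.116659 rad
cos θ = -0.999689, sin θ = 0.024931 (intermediates below are computed at full precision and shown rounded to 5 d.p.)
v1: (-4,-1.5) → rotate → (4.03615,1.39981) → ×s → (2.53701,0.87988) → (2.54,0.88)
v2: (-3.5,-3) → rotate → (3.57370,2.91181) → ×s → (2.24633,1.83028) → (2.25,1.83)
v3: (4.5,-4.5) → rotate → (-4.38641,4.61079) → ×s → (-2.75717,2.89821) → (-2.76,2.90)
v4: (4.5,-0.5) → rotate → (-4.48614,0.61203) → ×s → (-2.81986,0.38471) → (-2.82,0.38)

Cross-section at z=10: (2.54,0.88) (2.25,1.83) (-2.76,2.90) (-2.82,0.38)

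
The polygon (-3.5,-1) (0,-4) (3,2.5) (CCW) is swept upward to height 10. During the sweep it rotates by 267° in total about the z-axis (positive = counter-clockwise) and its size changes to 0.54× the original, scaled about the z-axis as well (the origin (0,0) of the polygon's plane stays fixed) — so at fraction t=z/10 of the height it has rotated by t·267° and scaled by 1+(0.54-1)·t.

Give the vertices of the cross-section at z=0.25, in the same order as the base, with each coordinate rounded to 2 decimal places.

Cross-section at z=0.25: (-3.32,-1.38) (0.46,-3.93) (2.66,2.80)

t = z/height = 0.25/10 = 0.025
s = 1 + (scale-1)·z/height = 1 + (0.54-1)·0.25/10 = 0.988500
θ = twist·z/height = 267°·0.25/10 = 6.6750° = 0.116501 rad
cos θ = 0.993221, sin θ = 0.116237 (intermediates below are computed at full precision and shown rounded to 5 d.p.)
v1: (-3.5,-1) → rotate → (-3.36004,-1.40005) → ×s → (-3.32140,-1.38395) → (-3.32,-1.38)
v2: (0,-4) → rotate → (0.46495,-3.97289) → ×s → (0.45960,-3.92720) → (0.46,-3.93)
v3: (3,2.5) → rotate → (2.68907,2.83177) → ×s → (2.65815,2.79920) → (2.66,2.80)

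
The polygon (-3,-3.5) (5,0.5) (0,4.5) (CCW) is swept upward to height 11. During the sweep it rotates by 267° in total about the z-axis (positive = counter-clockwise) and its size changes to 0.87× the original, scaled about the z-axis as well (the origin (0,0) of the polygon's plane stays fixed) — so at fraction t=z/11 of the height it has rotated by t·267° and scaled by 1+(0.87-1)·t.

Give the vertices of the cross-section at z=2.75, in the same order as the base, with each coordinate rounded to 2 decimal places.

Cross-section at z=2.75: (1.97,-4.00) (1.47,4.64) (-4.00,1.72)

t = z/height = 2.75/11 = 0.25
s = 1 + (scale-1)·z/height = 1 + (0.87-1)·2.75/11 = 0.967500
θ = twist·z/height = 267°·2.75/11 = 66.7500° = 1.165007 rad
cos θ = 0.394744, sin θ = 0.918791 (intermediates below are computed at full precision and shown rounded to 5 d.p.)
v1: (-3,-3.5) → rotate → (2.03154,-4.13798) → ×s → (1.96551,-4.00349) → (1.97,-4.00)
v2: (5,0.5) → rotate → (1.51432,4.79133) → ×s → (1.46511,4.63561) → (1.47,4.64)
v3: (0,4.5) → rotate → (-4.13456,1.77635) → ×s → (-4.00019,1.71862) → (-4.00,1.72)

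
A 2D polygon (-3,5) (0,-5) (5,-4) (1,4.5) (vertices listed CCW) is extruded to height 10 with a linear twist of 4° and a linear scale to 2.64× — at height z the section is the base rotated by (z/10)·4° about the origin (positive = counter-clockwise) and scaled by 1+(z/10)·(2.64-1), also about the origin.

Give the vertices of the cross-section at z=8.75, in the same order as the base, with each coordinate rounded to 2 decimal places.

Cross-section at z=8.75: (-8.03,11.71) (0.74,-12.15) (12.75,-8.98) (1.76,11.09)

t = z/height = 8.75/10 = 0.875
s = 1 + (scale-1)·z/height = 1 + (2.64-1)·8.75/10 = 2.435000
θ = twist·z/height = 4°·8.75/10 = 3.5000° = 0.061087 rad
cos θ = 0.998135, sin θ = 0.061049 (intermediates below are computed at full precision and shown rounded to 5 d.p.)
v1: (-3,5) → rotate → (-3.29965,4.80753) → ×s → (-8.03464,11.70633) → (-8.03,11.71)
v2: (0,-5) → rotate → (0.30524,-4.99067) → ×s → (0.74327,-12.15229) → (0.74,-12.15)
v3: (5,-4) → rotate → (5.23487,-3.68730) → ×s → (12.74690,-8.97857) → (12.75,-8.98)
v4: (1,4.5) → rotate → (0.72342,4.55266) → ×s → (1.76152,11.08572) → (1.76,11.09)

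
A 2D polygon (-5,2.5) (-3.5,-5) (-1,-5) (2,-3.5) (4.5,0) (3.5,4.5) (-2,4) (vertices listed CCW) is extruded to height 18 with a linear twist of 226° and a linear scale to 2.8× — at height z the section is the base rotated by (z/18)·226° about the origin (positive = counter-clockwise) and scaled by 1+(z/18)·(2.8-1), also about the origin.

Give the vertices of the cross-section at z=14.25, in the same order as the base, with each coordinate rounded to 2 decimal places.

Cross-section at z=14.25: (12.01,-6.29) (8.72,11.96) (2.65,12.08) (-4.69,8.58) (-10.91,0.21) (-8.69,-10.75) (4.67,-9.79)

t = z/height = 14.25/18 = 0.791667
s = 1 + (scale-1)·z/height = 1 + (2.8-1)·14.25/18 = 2.425000
θ = twist·z/height = 226°·14.25/18 = 178.9167° = 3.122685 rad
cos θ = -0.999821, sin θ = 0.018907 (intermediates below are computed at full precision and shown rounded to 5 d.p.)
v1: (-5,2.5) → rotate → (4.95184,-2.59409) → ×s → (12.00821,-6.29066) → (12.01,-6.29)
v2: (-3.5,-5) → rotate → (3.59391,4.93293) → ×s → (8.71523,11.96236) → (8.72,11.96)
v3: (-1,-5) → rotate → (1.09435,4.98020) → ×s → (2.65381,12.07698) → (2.65,12.08)
v4: (2,-3.5) → rotate → (-1.93347,3.53719) → ×s → (-4.68866,8.57768) → (-4.69,8.58)
v5: (4.5,0) → rotate → (-4.49920,0.08508) → ×s → (-10.91055,0.20632) → (-10.91,0.21)
v6: (3.5,4.5) → rotate → (-3.58445,-4.43302) → ×s → (-8.69230,-10.75008) → (-8.69,-10.75)
v7: (-2,4) → rotate → (1.92402,-4.03710) → ×s → (4.66574,-9.78996) → (4.67,-9.79)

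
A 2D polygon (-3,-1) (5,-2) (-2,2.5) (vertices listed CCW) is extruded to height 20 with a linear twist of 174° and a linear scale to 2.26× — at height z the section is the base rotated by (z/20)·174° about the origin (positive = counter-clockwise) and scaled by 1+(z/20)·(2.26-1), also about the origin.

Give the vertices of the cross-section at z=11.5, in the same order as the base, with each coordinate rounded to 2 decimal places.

Cross-section at z=11.5: (2.60,-4.79) (1.89,9.09) (-3.64,-4.15)

t = z/height = 11.5/20 = 0.575
s = 1 + (scale-1)·z/height = 1 + (2.26-1)·11.5/20 = 1.724500
θ = twist·z/height = 174°·11.5/20 = 100.0500° = 1.746202 rad
cos θ = -0.174508, sin θ = 0.984656 (intermediates below are computed at full precision and shown rounded to 5 d.p.)
v1: (-3,-1) → rotate → (1.50818,-2.77946) → ×s → (2.60085,-4.79318) → (2.60,-4.79)
v2: (5,-2) → rotate → (1.09677,5.27229) → ×s → (1.89139,9.09207) → (1.89,9.09)
v3: (-2,2.5) → rotate → (-2.11262,-2.40558) → ×s → (-3.64322,-4.14842) → (-3.64,-4.15)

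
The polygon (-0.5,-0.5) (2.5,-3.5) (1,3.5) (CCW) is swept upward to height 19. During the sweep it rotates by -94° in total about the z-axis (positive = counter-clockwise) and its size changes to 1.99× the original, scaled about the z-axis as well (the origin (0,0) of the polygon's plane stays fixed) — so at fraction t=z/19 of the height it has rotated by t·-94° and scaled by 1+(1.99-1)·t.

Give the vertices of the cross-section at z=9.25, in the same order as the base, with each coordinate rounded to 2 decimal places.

Cross-section at z=9.25: (-1.05,0.01) (-1.13,-6.27) (4.75,2.56)

t = z/height = 9.25/19 = 0.486842
s = 1 + (scale-1)·z/height = 1 + (1.99-1)·9.25/19 = 1.481974
θ = twist·z/height = -94°·9.25/19 = -45.7632° = -0.798718 rad
cos θ = 0.697626, sin θ = -0.716462 (intermediates below are computed at full precision and shown rounded to 5 d.p.)
v1: (-0.5,-0.5) → rotate → (-0.70704,0.00942) → ×s → (-1.04782,0.01396) → (-1.05,0.01)
v2: (2.5,-3.5) → rotate → (-0.76355,-4.23285) → ×s → (-1.13157,-6.27297) → (-1.13,-6.27)
v3: (1,3.5) → rotate → (3.20524,1.72523) → ×s → (4.75009,2.55674) → (4.75,2.56)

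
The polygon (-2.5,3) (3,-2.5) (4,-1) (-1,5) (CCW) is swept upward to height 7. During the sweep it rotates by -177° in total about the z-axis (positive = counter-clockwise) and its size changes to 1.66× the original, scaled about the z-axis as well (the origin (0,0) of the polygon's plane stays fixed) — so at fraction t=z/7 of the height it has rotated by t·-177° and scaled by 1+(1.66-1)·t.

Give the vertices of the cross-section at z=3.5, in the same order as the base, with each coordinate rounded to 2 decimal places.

Cross-section at z=3.5: (3.90,3.43) (-3.22,-4.08) (-1.19,-5.35) (6.61,1.50)

t = z/height = 3.5/7 = 0.5
s = 1 + (scale-1)·z/height = 1 + (1.66-1)·3.5/7 = 1.330000
θ = twist·z/height = -177°·3.5/7 = -88.5000° = -1.544616 rad
cos θ = 0.026177, sin θ = -0.999657 (intermediates below are computed at full precision and shown rounded to 5 d.p.)
v1: (-2.5,3) → rotate → (2.93353,2.57767) → ×s → (3.90159,3.42831) → (3.90,3.43)
v2: (3,-2.5) → rotate → (-2.42061,-3.06441) → ×s → (-3.21941,-4.07567) → (-3.22,-4.08)
v3: (4,-1) → rotate → (-0.89495,-4.02481) → ×s → (-1.19028,-5.35299) → (-1.19,-5.35)
v4: (-1,5) → rotate → (4.97211,1.13054) → ×s → (6.61291,1.50362) → (6.61,1.50)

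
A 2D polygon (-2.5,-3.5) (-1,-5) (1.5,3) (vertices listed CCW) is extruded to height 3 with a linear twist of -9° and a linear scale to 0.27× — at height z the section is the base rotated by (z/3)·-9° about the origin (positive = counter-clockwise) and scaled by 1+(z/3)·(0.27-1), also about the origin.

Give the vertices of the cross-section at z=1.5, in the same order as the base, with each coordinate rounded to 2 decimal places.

Cross-section at z=1.5: (-1.76,-2.09) (-0.88,-3.12) (1.10,1.82)

t = z/height = 1.5/3 = 0.5
s = 1 + (scale-1)·z/height = 1 + (0.27-1)·1.5/3 = 0.635000
θ = twist·z/height = -9°·1.5/3 = -4.5000° = -0.078540 rad
cos θ = 0.996917, sin θ = -0.078459 (intermediates below are computed at full precision and shown rounded to 5 d.p.)
v1: (-2.5,-3.5) → rotate → (-2.76690,-3.29306) → ×s → (-1.75698,-2.09109) → (-1.76,-2.09)
v2: (-1,-5) → rotate → (-1.38921,-4.90613) → ×s → (-0.88215,-3.11539) → (-0.88,-3.12)
v3: (1.5,3) → rotate → (1.73075,2.87306) → ×s → (1.09903,1.82440) → (1.10,1.82)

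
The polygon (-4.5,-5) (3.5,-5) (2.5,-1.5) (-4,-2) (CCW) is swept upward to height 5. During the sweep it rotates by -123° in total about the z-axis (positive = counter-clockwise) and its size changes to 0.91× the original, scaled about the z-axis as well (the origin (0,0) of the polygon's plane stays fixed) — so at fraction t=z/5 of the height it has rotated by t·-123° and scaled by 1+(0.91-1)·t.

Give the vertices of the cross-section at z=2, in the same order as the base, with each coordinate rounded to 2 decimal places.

t = z/height = 2/5 = 0.4
s = 1 + (scale-1)·z/height = 1 + (0.91-1)·2/5 = 0.964000
θ = twist·z/height = -123°·2/5 = -49.2000° = -0.858702 rad
cos θ = 0.653421, sin θ = -0.756995 (intermediates below are computed at full precision and shown rounded to 5 d.p.)
v1: (-4.5,-5) → rotate → (-6.72537,0.13937) → ×s → (-6.48325,0.13436) → (-6.48,0.13)
v2: (3.5,-5) → rotate → (-1.49800,-5.91659) → ×s → (-1.44408,-5.70359) → (-1.44,-5.70)
v3: (2.5,-1.5) → rotate → (0.49806,-2.87262) → ×s → (0.48013,-2.76920) → (0.48,-2.77)
v4: (-4,-2) → rotate → (-4.12767,1.72114) → ×s → (-3.97908,1.65918) → (-3.98,1.66)

Cross-section at z=2: (-6.48,0.13) (-1.44,-5.70) (0.48,-2.77) (-3.98,1.66)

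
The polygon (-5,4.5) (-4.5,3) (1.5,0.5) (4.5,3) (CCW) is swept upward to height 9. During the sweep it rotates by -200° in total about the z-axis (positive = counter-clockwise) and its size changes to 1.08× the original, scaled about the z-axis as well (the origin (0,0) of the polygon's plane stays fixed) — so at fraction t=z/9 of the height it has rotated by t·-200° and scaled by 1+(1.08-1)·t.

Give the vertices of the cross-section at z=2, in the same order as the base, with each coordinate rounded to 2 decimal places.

t = z/height = 2/9 = 0.222222
s = 1 + (scale-1)·z/height = 1 + (1.08-1)·2/9 = 1.017778
θ = twist·z/height = -200°·2/9 = -44.4444° = -0.775702 rad
cos θ = 0.713930, sin θ = -0.700217 (intermediates below are computed at full precision and shown rounded to 5 d.p.)
v1: (-5,4.5) → rotate → (-0.41867,6.71377) → ×s → (-0.42611,6.83313) → (-0.43,6.83)
v2: (-4.5,3) → rotate → (-1.11203,5.29277) → ×s → (-1.13180,5.38686) → (-1.13,5.39)
v3: (1.5,0.5) → rotate → (1.42100,-0.69336) → ×s → (1.44627,-0.70569) → (1.45,-0.71)
v4: (4.5,3) → rotate → (5.31334,-1.00919) → ×s → (5.40780,-1.02713) → (5.41,-1.03)

Cross-section at z=2: (-0.43,6.83) (-1.13,5.39) (1.45,-0.71) (5.41,-1.03)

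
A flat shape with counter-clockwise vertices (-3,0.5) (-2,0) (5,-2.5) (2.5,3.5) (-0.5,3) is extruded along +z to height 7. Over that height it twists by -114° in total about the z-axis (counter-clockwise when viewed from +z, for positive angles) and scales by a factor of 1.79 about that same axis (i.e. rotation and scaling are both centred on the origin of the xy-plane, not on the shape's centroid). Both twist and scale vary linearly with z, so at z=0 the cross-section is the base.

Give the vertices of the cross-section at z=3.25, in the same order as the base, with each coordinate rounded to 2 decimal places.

Cross-section at z=3.25: (-1.93,3.68) (-1.65,2.18) (1.39,-7.51) (5.88,0.16) (2.86,3.02)

t = z/height = 3.25/7 = 0.464286
s = 1 + (scale-1)·z/height = 1 + (1.79-1)·3.25/7 = 1.366786
θ = twist·z/height = -114°·3.25/7 = -52.9286° = -0.923778 rad
cos θ = 0.602810, sin θ = -0.797885 (intermediates below are computed at full precision and shown rounded to 5 d.p.)
v1: (-3,0.5) → rotate → (-1.40949,2.69506) → ×s → (-1.92647,3.68357) → (-1.93,3.68)
v2: (-2,0) → rotate → (-1.20562,1.59577) → ×s → (-1.64782,2.18107) → (-1.65,2.18)
v3: (5,-2.5) → rotate → (1.01934,-5.49645) → ×s → (1.39322,-7.51247) → (1.39,-7.51)
v4: (2.5,3.5) → rotate → (4.29962,0.11512) → ×s → (5.87666,0.15735) → (5.88,0.16)
v5: (-0.5,3) → rotate → (2.09225,2.20737) → ×s → (2.85966,3.01701) → (2.86,3.02)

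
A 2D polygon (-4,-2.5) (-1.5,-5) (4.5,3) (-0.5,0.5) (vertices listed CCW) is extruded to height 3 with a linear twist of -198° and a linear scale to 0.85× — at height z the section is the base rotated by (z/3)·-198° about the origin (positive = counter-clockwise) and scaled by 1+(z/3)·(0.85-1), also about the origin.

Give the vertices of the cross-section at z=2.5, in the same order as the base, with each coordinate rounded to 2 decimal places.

Cross-section at z=2.5: (2.81,3.02) (0.14,4.57) (-3.12,-3.55) (0.54,-0.31)

t = z/height = 2.5/3 = 0.833333
s = 1 + (scale-1)·z/height = 1 + (0.85-1)·2.5/3 = 0.875000
θ = twist·z/height = -198°·2.5/3 = -165.0000° = -2.879793 rad
cos θ = -0.965926, sin θ = -0.258819 (intermediates below are computed at full precision and shown rounded to 5 d.p.)
v1: (-4,-2.5) → rotate → (3.21666,3.45009) → ×s → (2.81457,3.01883) → (2.81,3.02)
v2: (-1.5,-5) → rotate → (0.15479,5.21786) → ×s → (0.13544,4.56563) → (0.14,4.57)
v3: (4.5,3) → rotate → (-3.57021,-4.06246) → ×s → (-3.12393,-3.55466) → (-3.12,-3.55)
v4: (-0.5,0.5) → rotate → (0.61237,-0.35355) → ×s → (0.53583,-0.30936) → (0.54,-0.31)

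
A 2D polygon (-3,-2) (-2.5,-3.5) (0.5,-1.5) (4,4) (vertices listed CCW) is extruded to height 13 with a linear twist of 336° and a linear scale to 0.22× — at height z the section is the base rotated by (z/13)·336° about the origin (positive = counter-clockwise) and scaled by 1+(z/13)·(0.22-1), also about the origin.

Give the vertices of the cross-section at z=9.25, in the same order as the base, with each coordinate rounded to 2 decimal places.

Cross-section at z=9.25: (-0.08,1.60) (-0.76,1.75) (-0.69,0.15) (0.61,-2.44)

t = z/height = 9.25/13 = 0.711538
s = 1 + (scale-1)·z/height = 1 + (0.22-1)·9.25/13 = 0.445000
θ = twist·z/height = 336°·9.25/13 = 239.0769° = 4.172679 rad
cos θ = -0.513887, sin θ = -0.857858 (intermediates below are computed at full precision and shown rounded to 5 d.p.)
v1: (-3,-2) → rotate → (-0.17406,3.60135) → ×s → (-0.07745,1.60260) → (-0.08,1.60)
v2: (-2.5,-3.5) → rotate → (-1.71779,3.94325) → ×s → (-0.76441,1.75475) → (-0.76,1.75)
v3: (0.5,-1.5) → rotate → (-1.54373,0.34190) → ×s → (-0.68696,0.15215) → (-0.69,0.15)
v4: (4,4) → rotate → (1.37588,-5.48698) → ×s → (0.61227,-2.44171) → (0.61,-2.44)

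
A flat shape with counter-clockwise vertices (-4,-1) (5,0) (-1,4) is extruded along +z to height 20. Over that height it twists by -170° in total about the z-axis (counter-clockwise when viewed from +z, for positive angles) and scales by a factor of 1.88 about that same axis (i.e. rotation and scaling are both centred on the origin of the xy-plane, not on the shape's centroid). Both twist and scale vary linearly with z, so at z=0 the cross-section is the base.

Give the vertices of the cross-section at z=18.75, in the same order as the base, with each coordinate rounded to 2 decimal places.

Cross-section at z=18.75: (6.19,4.28) (-8.54,-3.21) (4.28,-6.19)

t = z/height = 18.75/20 = 0.9375
s = 1 + (scale-1)·z/height = 1 + (1.88-1)·18.75/20 = 1.825000
θ = twist·z/height = -170°·18.75/20 = -159.3750° = -2.781618 rad
cos θ = -0.935906, sin θ = -0.352250 (intermediates below are computed at full precision and shown rounded to 5 d.p.)
v1: (-4,-1) → rotate → (3.39137,2.34491) → ×s → (6.18926,4.27945) → (6.19,4.28)
v2: (5,0) → rotate → (-4.67953,-1.76125) → ×s → (-8.54014,-3.21428) → (-8.54,-3.21)
v3: (-1,4) → rotate → (2.34491,-3.39137) → ×s → (4.27945,-6.18926) → (4.28,-6.19)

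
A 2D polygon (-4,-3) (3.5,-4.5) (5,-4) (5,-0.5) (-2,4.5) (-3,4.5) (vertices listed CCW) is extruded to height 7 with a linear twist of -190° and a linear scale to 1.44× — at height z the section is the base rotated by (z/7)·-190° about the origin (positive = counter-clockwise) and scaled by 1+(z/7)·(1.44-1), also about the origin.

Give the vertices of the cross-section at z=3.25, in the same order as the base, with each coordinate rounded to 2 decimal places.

t = z/height = 3.25/7 = 0.464286
s = 1 + (scale-1)·z/height = 1 + (1.44-1)·3.25/7 = 1.204286
θ = twist·z/height = -190°·3.25/7 = -88.2143° = -1.539630 rad
cos θ = 0.031162, sin θ = -0.999514 (intermediates below are computed at full precision and shown rounded to 5 d.p.)
v1: (-4,-3) → rotate → (-3.12319,3.90457) → ×s → (-3.76121,4.70222) → (-3.76,4.70)
v2: (3.5,-4.5) → rotate → (-4.38875,-3.63853) → ×s → (-5.28531,-4.38183) → (-5.29,-4.38)
v3: (5,-4) → rotate → (-3.84225,-5.12222) → ×s → (-4.62717,-6.16861) → (-4.63,-6.17)
v4: (5,-0.5) → rotate → (-0.34395,-5.01315) → ×s → (-0.41421,-6.03727) → (-0.41,-6.04)
v5: (-2,4.5) → rotate → (4.43549,2.13926) → ×s → (5.34160,2.57628) → (5.34,2.58)
v6: (-3,4.5) → rotate → (4.40433,3.13877) → ×s → (5.30407,3.77998) → (5.30,3.78)

Cross-section at z=3.25: (-3.76,4.70) (-5.29,-4.38) (-4.63,-6.17) (-0.41,-6.04) (5.34,2.58) (5.30,3.78)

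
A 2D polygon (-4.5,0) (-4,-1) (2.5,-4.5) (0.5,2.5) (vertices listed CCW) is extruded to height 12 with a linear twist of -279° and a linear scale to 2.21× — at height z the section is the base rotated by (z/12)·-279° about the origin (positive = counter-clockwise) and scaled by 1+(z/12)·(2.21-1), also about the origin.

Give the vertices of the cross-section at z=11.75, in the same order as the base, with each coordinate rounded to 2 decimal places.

t = z/height = 11.75/12 = 0.979167
s = 1 + (scale-1)·z/height = 1 + (2.21-1)·11.75/12 = 2.184792
θ = twist·z/height = -279°·11.75/12 = -273.1875° = -4.768021 rad
cos θ = 0.055604, sin θ = 0.998453 (intermediates below are computed at full precision and shown rounded to 5 d.p.)
v1: (-4.5,0) → rotate → (-0.25022,-4.49304) → ×s → (-0.54667,-9.81635) → (-0.55,-9.82)
v2: (-4,-1) → rotate → (0.77604,-4.04942) → ×s → (1.69548,-8.84713) → (1.70,-8.85)
v3: (2.5,-4.5) → rotate → (4.63205,2.24592) → ×s → (10.12006,4.90686) → (10.12,4.91)
v4: (0.5,2.5) → rotate → (-2.46833,0.63824) → ×s → (-5.39279,1.39441) → (-5.39,1.39)

Cross-section at z=11.75: (-0.55,-9.82) (1.70,-8.85) (10.12,4.91) (-5.39,1.39)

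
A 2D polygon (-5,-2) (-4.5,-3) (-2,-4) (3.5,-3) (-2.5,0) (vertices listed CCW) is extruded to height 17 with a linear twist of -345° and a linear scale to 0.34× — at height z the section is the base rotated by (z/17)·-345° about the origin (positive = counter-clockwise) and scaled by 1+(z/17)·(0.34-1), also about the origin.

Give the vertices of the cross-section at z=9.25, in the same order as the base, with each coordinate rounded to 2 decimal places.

Cross-section at z=9.25: (3.35,0.84) (3.12,1.52) (1.61,2.37) (-1.96,2.21) (1.59,-0.22)

t = z/height = 9.25/17 = 0.544118
s = 1 + (scale-1)·z/height = 1 + (0.34-1)·9.25/17 = 0.640882
θ = twist·z/height = -345°·9.25/17 = -187.7206° = -3.276342 rad
cos θ = -0.990935, sin θ = 0.134342 (intermediates below are computed at full precision and shown rounded to 5 d.p.)
v1: (-5,-2) → rotate → (5.22336,1.31016) → ×s → (3.34756,0.83966) → (3.35,0.84)
v2: (-4.5,-3) → rotate → (4.86223,2.36826) → ×s → (3.11612,1.51778) → (3.12,1.52)
v3: (-2,-4) → rotate → (2.51924,3.69506) → ×s → (1.61454,2.36810) → (1.61,2.37)
v4: (3.5,-3) → rotate → (-3.06525,3.44300) → ×s → (-1.96446,2.20656) → (-1.96,2.21)
v5: (-2.5,0) → rotate → (2.47734,-0.33586) → ×s → (1.58768,-0.21524) → (1.59,-0.22)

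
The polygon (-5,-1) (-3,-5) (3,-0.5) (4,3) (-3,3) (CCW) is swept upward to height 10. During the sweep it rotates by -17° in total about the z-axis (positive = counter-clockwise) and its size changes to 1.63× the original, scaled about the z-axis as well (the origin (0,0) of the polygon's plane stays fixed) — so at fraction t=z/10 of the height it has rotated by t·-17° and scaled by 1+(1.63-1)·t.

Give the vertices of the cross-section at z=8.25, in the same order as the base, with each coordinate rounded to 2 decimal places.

t = z/height = 8.25/10 = 0.825
s = 1 + (scale-1)·z/height = 1 + (1.63-1)·8.25/10 = 1.519750
θ = twist·z/height = -17°·8.25/10 = -14.0250° = -0.244782 rad
cos θ = 0.970190, sin θ = -0.242345 (intermediates below are computed at full precision and shown rounded to 5 d.p.)
v1: (-5,-1) → rotate → (-5.09330,0.24154) → ×s → (-7.74054,0.36707) → (-7.74,0.37)
v2: (-3,-5) → rotate → (-4.12230,-4.12391) → ×s → (-6.26486,-6.26732) → (-6.26,-6.27)
v3: (3,-0.5) → rotate → (2.78940,-1.21213) → ×s → (4.23919,-1.84214) → (4.24,-1.84)
v4: (4,3) → rotate → (4.60780,1.94119) → ×s → (7.00270,2.95012) → (7.00,2.95)
v5: (-3,3) → rotate → (-2.18353,3.63761) → ×s → (-3.31843,5.52825) → (-3.32,5.53)

Cross-section at z=8.25: (-7.74,0.37) (-6.26,-6.27) (4.24,-1.84) (7.00,2.95) (-3.32,5.53)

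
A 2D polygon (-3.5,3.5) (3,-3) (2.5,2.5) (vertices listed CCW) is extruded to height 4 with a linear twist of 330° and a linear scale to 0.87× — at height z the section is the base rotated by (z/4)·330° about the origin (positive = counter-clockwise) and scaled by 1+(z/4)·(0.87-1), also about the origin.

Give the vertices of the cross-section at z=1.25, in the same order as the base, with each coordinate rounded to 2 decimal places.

t = z/height = 1.25/4 = 0.3125
s = 1 + (scale-1)·z/height = 1 + (0.87-1)·1.25/4 = 0.959375
θ = twist·z/height = 330°·1.25/4 = 103.1250° = 1.799871 rad
cos θ = -0.227076, sin θ = 0.973877 (intermediates below are computed at full precision and shown rounded to 5 d.p.)
v1: (-3.5,3.5) → rotate → (-2.61380,-4.20334) → ×s → (-2.50762,-4.03258) → (-2.51,-4.03)
v2: (3,-3) → rotate → (2.24040,3.60286) → ×s → (2.14939,3.45649) → (2.15,3.46)
v3: (2.5,2.5) → rotate → (-3.00238,1.86700) → ×s → (-2.88041,1.79115) → (-2.88,1.79)

Cross-section at z=1.25: (-2.51,-4.03) (2.15,3.46) (-2.88,1.79)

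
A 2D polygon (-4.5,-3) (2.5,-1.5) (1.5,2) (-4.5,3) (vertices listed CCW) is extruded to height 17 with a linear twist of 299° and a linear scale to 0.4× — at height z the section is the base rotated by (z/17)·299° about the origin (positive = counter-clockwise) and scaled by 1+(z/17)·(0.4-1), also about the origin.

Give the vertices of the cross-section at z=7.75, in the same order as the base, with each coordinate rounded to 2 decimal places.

Cross-section at z=7.75: (3.87,-0.68) (-0.56,2.04) (-1.79,-0.30) (0.86,-3.83)

t = z/height = 7.75/17 = 0.455882
s = 1 + (scale-1)·z/height = 1 + (0.4-1)·7.75/17 = 0.726471
θ = twist·z/height = 299°·7.75/17 = 136.3088° = 2.379038 rad
cos θ = -0.723074, sin θ = 0.690771 (intermediates below are computed at full precision and shown rounded to 5 d.p.)
v1: (-4.5,-3) → rotate → (5.32614,-0.93925) → ×s → (3.86929,-0.68234) → (3.87,-0.68)
v2: (2.5,-1.5) → rotate → (-0.77153,2.81154) → ×s → (-0.56049,2.04250) → (-0.56,2.04)
v3: (1.5,2) → rotate → (-2.46615,-0.40999) → ×s → (-1.79159,-0.29785) → (-1.79,-0.30)
v4: (-4.5,3) → rotate → (1.18152,-5.27769) → ×s → (0.85834,-3.83409) → (0.86,-3.83)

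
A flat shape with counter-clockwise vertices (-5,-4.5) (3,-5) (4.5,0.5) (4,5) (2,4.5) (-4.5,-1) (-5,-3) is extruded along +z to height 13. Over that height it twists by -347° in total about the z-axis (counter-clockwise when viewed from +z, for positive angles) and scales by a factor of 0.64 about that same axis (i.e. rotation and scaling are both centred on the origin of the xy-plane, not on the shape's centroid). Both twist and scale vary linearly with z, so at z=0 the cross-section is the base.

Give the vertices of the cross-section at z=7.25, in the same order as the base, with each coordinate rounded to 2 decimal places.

Cross-section at z=7.25: (4.73,2.56) (-1.40,4.45) (-3.59,0.45) (-4.04,-3.14) (-2.39,-3.12) (3.68,-0.06) (4.45,1.40)

t = z/height = 7.25/13 = 0.557692
s = 1 + (scale-1)·z/height = 1 + (0.64-1)·7.25/13 = 0.799231
θ = twist·z/height = -347°·7.25/13 = -193.5192° = -3.377548 rad
cos θ = -0.972292, sin θ = 0.233772 (intermediates below are computed at full precision and shown rounded to 5 d.p.)
v1: (-5,-4.5) → rotate → (5.91343,3.20645) → ×s → (4.72620,2.56270) → (4.73,2.56)
v2: (3,-5) → rotate → (-1.74802,5.56277) → ×s → (-1.39707,4.44594) → (-1.40,4.45)
v3: (4.5,0.5) → rotate → (-4.49220,0.56583) → ×s → (-3.59030,0.45223) → (-3.59,0.45)
v4: (4,5) → rotate → (-5.05802,-3.92637) → ×s → (-4.04253,-3.13808) → (-4.04,-3.14)
v5: (2,4.5) → rotate → (-2.99656,-3.90777) → ×s → (-2.39494,-3.12321) → (-2.39,-3.12)
v6: (-4.5,-1) → rotate → (4.60908,-0.07968) → ×s → (3.68372,-0.06368) → (3.68,-0.06)
v7: (-5,-3) → rotate → (5.56277,1.74802) → ×s → (4.44594,1.39707) → (4.45,1.40)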